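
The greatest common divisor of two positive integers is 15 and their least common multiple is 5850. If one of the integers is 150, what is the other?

585

For two integers, gcd × lcm = product, so the other is (15 × 5850) / 150 = 87750 / 150 = 585.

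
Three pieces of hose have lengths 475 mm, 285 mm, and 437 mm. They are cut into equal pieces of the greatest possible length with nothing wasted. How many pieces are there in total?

63

Piece length = gcd(475, 285, 437).
475 = 5^2 × 19
285 = 3 × 5 × 19
437 = 19 × 23
gcd(475, 285, 437) = 19.
Total pieces = 475/19 + 285/19 + 437/19 = 25 + 15 + 23 = 63.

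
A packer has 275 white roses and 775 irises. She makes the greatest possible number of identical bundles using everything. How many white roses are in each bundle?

11

Number of bundles = gcd(275, 775).
275 = 5^2 × 11
775 = 5^2 × 31
gcd(275, 775) = 5^2 = 25.
white roses per bundle = 275 / 25 = 11.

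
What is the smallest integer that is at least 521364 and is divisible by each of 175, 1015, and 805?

The integer must be a common multiple of 175, 1015, and 805, so a multiple of their LCM.
175 = 5^2 × 7
1015 = 5 × 7 × 29
805 = 5 × 7 × 23
LCM(175, 1015, 805) = 5^2 × 7 × 23 × 29 = 116725.
Smallest multiple of 116725 that is ≥ 521364: ⌈521364/116725⌉ × 116725 = 5 × 116725 = 583625.

583625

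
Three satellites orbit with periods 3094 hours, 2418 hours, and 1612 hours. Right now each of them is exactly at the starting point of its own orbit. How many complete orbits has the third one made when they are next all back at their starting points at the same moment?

357 orbits

The first common completion time is the LCM of the periods.
3094 = 2 × 7 × 13 × 17
2418 = 2 × 3 × 13 × 31
1612 = 2^2 × 13 × 31
LCM(3094, 2418, 1612) = 2^2 × 3 × 7 × 13 × 17 × 31 = 575484.
Orbits for period 1612: 575484 / 1612 = 357.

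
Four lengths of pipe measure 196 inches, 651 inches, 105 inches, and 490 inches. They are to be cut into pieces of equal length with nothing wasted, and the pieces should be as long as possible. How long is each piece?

Each piece length must divide every original length, so the longest possible is gcd(196, 651, 105, 490).
196 = 2^2 × 7^2
651 = 3 × 7 × 31
105 = 3 × 5 × 7
490 = 2 × 5 × 7^2
gcd(196, 651, 105, 490) = 7.

7 inches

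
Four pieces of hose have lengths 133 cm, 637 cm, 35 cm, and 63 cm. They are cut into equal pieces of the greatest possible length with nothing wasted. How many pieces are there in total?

Piece length = gcd(133, 637, 35, 63).
133 = 7 × 19
637 = 7^2 × 13
35 = 5 × 7
63 = 3^2 × 7
gcd(133, 637, 35, 63) = 7.
Total pieces = 133/7 + 637/7 + 35/7 + 63/7 = 19 + 91 + 5 + 9 = 124.

124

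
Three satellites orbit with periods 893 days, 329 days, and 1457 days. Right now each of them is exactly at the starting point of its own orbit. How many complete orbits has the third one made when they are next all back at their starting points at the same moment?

133 orbits

All finish a whole number of cycles simultaneously at t = LCM of the periods.
893 = 19 × 47
329 = 7 × 47
1457 = 31 × 47
LCM(893, 329, 1457) = 7 × 19 × 31 × 47 = 193781.
Orbits for period 1457: 193781 / 1457 = 133.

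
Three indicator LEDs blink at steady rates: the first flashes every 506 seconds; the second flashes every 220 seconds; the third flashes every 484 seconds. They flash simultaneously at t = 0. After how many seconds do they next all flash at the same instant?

The first simultaneous occurrence is after LCM of the individual periods.
506 = 2 × 11 × 23
220 = 2^2 × 5 × 11
484 = 2^2 × 11^2
LCM(506, 220, 484) = 2^2 × 5 × 11^2 × 23 = 55660.

55660 seconds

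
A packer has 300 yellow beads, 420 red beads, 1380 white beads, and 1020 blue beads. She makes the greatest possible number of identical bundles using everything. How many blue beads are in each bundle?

17

Number of bundles = gcd(300, 420, 1380, 1020).
300 = 2^2 × 3 × 5^2
420 = 2^2 × 3 × 5 × 7
1380 = 2^2 × 3 × 5 × 23
1020 = 2^2 × 3 × 5 × 17
gcd(300, 420, 1380, 1020) = 2^2 × 3 × 5 = 60.
blue beads per bundle = 1020 / 60 = 17.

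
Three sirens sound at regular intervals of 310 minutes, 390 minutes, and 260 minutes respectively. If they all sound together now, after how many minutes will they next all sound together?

They coincide at every common multiple of the periods; the first is the LCM.
310 = 2 × 5 × 31
390 = 2 × 3 × 5 × 13
260 = 2^2 × 5 × 13
LCM(310, 390, 260) = 2^2 × 3 × 5 × 13 × 31 = 24180.

24180 minutes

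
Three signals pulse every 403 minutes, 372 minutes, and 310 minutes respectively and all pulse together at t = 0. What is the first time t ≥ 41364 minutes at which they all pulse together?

48360 minutes

Joint pulses occur at multiples of LCM(403, 372, 310).
403 = 13 × 31
372 = 2^2 × 3 × 31
310 = 2 × 5 × 31
LCM(403, 372, 310) = 2^2 × 3 × 5 × 13 × 31 = 24180.
Smallest multiple of 24180 that is ≥ 41364: ⌈41364/24180⌉ × 24180 = 2 × 24180 = 48360.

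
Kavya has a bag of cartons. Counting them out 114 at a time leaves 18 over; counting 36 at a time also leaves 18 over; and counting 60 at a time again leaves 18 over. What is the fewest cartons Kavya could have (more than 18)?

N − 18 must be a common multiple of 114, 36, and 60.
114 = 2 × 3 × 19
36 = 2^2 × 3^2
60 = 2^2 × 3 × 5
LCM(114, 36, 60) = 2^2 × 3^2 × 5 × 19 = 3420.
Smallest N > 18 is LCM + 18 = 3420 + 18 = 3438.

3438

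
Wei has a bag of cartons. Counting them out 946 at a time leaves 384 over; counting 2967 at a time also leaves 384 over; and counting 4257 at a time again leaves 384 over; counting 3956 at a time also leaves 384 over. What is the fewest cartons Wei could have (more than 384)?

392028

N − 384 must be a common multiple of 946, 2967, 4257, and 3956.
946 = 2 × 11 × 43
2967 = 3 × 23 × 43
4257 = 3^2 × 11 × 43
3956 = 2^2 × 23 × 43
LCM(946, 2967, 4257, 3956) = 2^2 × 3^2 × 11 × 23 × 43 = 391644.
Smallest N > 384 is LCM + 384 = 391644 + 384 = 392028.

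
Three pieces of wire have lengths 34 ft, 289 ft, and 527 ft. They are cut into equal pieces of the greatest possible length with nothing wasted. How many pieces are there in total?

Piece length = gcd(34, 289, 527).
34 = 2 × 17
289 = 17^2
527 = 17 × 31
gcd(34, 289, 527) = 17.
Total pieces = 34/17 + 289/17 + 527/17 = 2 + 17 + 31 = 50.

50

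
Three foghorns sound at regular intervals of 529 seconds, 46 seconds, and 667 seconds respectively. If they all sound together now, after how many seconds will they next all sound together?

30682 seconds

They coincide at every common multiple of the periods; the first is the LCM.
529 = 23^2
46 = 2 × 23
667 = 23 × 29
LCM(529, 46, 667) = 2 × 23^2 × 29 = 30682.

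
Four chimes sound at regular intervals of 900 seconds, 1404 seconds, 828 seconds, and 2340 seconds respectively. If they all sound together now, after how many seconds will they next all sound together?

We need the least common multiple of the intervals.
900 = 2^2 × 3^2 × 5^2
1404 = 2^2 × 3^3 × 13
828 = 2^2 × 3^2 × 23
2340 = 2^2 × 3^2 × 5 × 13
LCM(900, 1404, 828, 2340) = 2^2 × 3^3 × 5^2 × 13 × 23 = 807300.

807300 seconds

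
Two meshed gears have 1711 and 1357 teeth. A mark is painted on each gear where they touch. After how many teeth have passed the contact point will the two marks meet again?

They coincide at every common multiple of the periods; the first is the LCM.
1711 = 29 × 59
1357 = 23 × 59
LCM(1711, 1357) = 23 × 29 × 59 = 39353.

39353 teeth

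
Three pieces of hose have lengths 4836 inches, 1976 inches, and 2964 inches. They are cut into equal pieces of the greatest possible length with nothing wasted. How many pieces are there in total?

188

Piece length = gcd(4836, 1976, 2964).
4836 = 2^2 × 3 × 13 × 31
1976 = 2^3 × 13 × 19
2964 = 2^2 × 3 × 13 × 19
gcd(4836, 1976, 2964) = 2^2 × 13 = 52.
Total pieces = 4836/52 + 1976/52 + 2964/52 = 93 + 38 + 57 = 188.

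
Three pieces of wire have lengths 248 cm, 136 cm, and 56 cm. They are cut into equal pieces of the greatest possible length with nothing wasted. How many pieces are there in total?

55

Piece length = gcd(248, 136, 56).
248 = 2^3 × 31
136 = 2^3 × 17
56 = 2^3 × 7
gcd(248, 136, 56) = 2^3 = 8.
Total pieces = 248/8 + 136/8 + 56/8 = 31 + 17 + 7 = 55.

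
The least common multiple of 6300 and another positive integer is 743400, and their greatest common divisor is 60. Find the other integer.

gcd × lcm = product of the two integers, so the other integer is (60 × 743400) / 6300 = 7080.

7080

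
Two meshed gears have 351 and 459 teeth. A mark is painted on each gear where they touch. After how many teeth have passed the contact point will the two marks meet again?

5967 teeth

We need the least common multiple of the intervals.
351 = 3^3 × 13
459 = 3^3 × 17
LCM(351, 459) = 3^3 × 13 × 17 = 5967.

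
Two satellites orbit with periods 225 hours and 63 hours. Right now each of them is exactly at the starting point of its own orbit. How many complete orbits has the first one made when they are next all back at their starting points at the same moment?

7 orbits

All finish a whole number of cycles simultaneously at t = LCM of the periods.
225 = 3^2 × 5^2
63 = 3^2 × 7
LCM(225, 63) = 3^2 × 5^2 × 7 = 1575.
Orbits for period 225: 1575 / 225 = 7.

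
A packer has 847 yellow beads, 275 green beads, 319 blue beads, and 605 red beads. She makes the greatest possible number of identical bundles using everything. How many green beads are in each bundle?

Number of bundles = gcd(847, 275, 319, 605).
847 = 7 × 11^2
275 = 5^2 × 11
319 = 11 × 29
605 = 5 × 11^2
gcd(847, 275, 319, 605) = 11.
green beads per bundle = 275 / 11 = 25.

25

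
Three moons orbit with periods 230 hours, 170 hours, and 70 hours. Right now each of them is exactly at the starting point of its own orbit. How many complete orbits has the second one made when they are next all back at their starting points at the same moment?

161 orbits

They are all back at their starting positions together after one LCM of the periods.
230 = 2 × 5 × 23
170 = 2 × 5 × 17
70 = 2 × 5 × 7
LCM(230, 170, 70) = 2 × 5 × 7 × 17 × 23 = 27370.
Orbits for period 170: 27370 / 170 = 161.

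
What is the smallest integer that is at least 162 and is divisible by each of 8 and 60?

The integer must be a common multiple of 8 and 60, so a multiple of their LCM.
8 = 2^3
60 = 2^2 × 3 × 5
LCM(8, 60) = 2^3 × 3 × 5 = 120.
Smallest multiple of 120 that is ≥ 162: ⌈162/120⌉ × 120 = 2 × 120 = 240.

240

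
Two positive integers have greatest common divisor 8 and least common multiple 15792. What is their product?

For any two positive integers, gcd × lcm = product = 8 × 15792 = 126336.

126336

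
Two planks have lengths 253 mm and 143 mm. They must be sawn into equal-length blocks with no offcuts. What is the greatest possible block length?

11 mm

By the Euclidean algorithm:
253 = 1 × 143 + 110
143 = 1 × 110 + 33
110 = 3 × 33 + 11
33 = 3 × 11 + 0
gcd(253, 143) = 11.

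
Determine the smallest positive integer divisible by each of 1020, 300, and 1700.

5100

1020 = 2^2 × 3 × 5 × 17
300 = 2^2 × 3 × 5^2
1700 = 2^2 × 5^2 × 17
LCM(1020, 300, 1700) = 2^2 × 3 × 5^2 × 17 = 5100.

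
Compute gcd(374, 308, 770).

22

374 = 2 × 11 × 17
308 = 2^2 × 7 × 11
770 = 2 × 5 × 7 × 11
gcd(374, 308, 770) = 2 × 11 = 22.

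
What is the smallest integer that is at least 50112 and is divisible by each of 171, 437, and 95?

The integer must be a common multiple of 171, 437, and 95, so a multiple of their LCM.
171 = 3^2 × 19
437 = 19 × 23
95 = 5 × 19
LCM(171, 437, 95) = 3^2 × 5 × 19 × 23 = 19665.
Smallest multiple of 19665 that is ≥ 50112: ⌈50112/19665⌉ × 19665 = 3 × 19665 = 58995.

58995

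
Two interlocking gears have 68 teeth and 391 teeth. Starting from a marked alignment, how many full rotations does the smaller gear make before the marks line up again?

23 rotations

The first common completion time is the LCM of the periods.
68 = 2^2 × 17
391 = 17 × 23
LCM(68, 391) = 2^2 × 17 × 23 = 1564.
Rotations for period 68: 1564 / 68 = 23.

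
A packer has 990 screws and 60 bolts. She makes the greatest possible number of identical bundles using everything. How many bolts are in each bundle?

Number of bundles = gcd(990, 60).
990 = 2 × 3^2 × 5 × 11
60 = 2^2 × 3 × 5
gcd(990, 60) = 2 × 3 × 5 = 30.
bolts per bundle = 60 / 30 = 2.

2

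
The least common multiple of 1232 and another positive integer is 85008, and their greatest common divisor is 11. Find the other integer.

759

gcd × lcm = product of the two integers, so the other integer is (11 × 85008) / 1232 = 759.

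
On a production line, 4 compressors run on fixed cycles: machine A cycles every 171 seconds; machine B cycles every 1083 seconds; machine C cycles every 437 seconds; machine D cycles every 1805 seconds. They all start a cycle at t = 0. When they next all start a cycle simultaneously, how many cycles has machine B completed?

345 cycles

They are all back at their starting positions together after one LCM of the periods.
171 = 3^2 × 19
1083 = 3 × 19^2
437 = 19 × 23
1805 = 5 × 19^2
LCM(171, 1083, 437, 1805) = 3^2 × 5 × 19^2 × 23 = 373635.
Cycles for period 1083: 373635 / 1083 = 345.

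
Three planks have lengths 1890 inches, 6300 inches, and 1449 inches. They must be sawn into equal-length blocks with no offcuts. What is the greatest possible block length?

63 inches

This is the greatest common divisor of 1890, 6300, and 1449.
1890 = 2 × 3^3 × 5 × 7
6300 = 2^2 × 3^2 × 5^2 × 7
1449 = 3^2 × 7 × 23
gcd(1890, 6300, 1449) = 3^2 × 7 = 63.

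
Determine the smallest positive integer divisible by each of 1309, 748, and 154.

1309 = 7 × 11 × 17
748 = 2^2 × 11 × 17
154 = 2 × 7 × 11
LCM(1309, 748, 154) = 2^2 × 7 × 11 × 17 = 5236.

5236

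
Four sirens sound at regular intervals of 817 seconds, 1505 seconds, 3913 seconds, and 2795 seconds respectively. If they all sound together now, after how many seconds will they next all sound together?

We need the least common multiple of the intervals.
817 = 19 × 43
1505 = 5 × 7 × 43
3913 = 7 × 13 × 43
2795 = 5 × 13 × 43
LCM(817, 1505, 3913, 2795) = 5 × 7 × 13 × 19 × 43 = 371735.

371735 seconds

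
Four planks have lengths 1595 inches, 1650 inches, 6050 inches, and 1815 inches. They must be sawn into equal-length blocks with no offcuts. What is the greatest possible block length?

55 inches

This is the greatest common divisor of 1595, 1650, 6050, and 1815.
1595 = 5 × 11 × 29
1650 = 2 × 3 × 5^2 × 11
6050 = 2 × 5^2 × 11^2
1815 = 3 × 5 × 11^2
gcd(1595, 1650, 6050, 1815) = 5 × 11 = 55.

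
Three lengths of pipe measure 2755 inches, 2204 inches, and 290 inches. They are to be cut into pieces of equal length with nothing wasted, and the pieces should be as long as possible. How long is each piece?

Each piece length must divide every original length, so the longest possible is gcd(2755, 2204, 290).
2755 = 5 × 19 × 29
2204 = 2^2 × 19 × 29
290 = 2 × 5 × 29
gcd(2755, 2204, 290) = 29.

29 inches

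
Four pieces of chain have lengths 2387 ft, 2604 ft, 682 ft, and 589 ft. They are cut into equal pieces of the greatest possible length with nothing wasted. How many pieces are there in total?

202

Piece length = gcd(2387, 2604, 682, 589).
2387 = 7 × 11 × 31
2604 = 2^2 × 3 × 7 × 31
682 = 2 × 11 × 31
589 = 19 × 31
gcd(2387, 2604, 682, 589) = 31.
Total pieces = 2387/31 + 2604/31 + 682/31 + 589/31 = 77 + 84 + 22 + 19 = 202.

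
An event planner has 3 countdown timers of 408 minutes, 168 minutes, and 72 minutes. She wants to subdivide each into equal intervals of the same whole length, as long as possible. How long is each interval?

The interval must divide each timer length; the longest such is the gcd.
408 = 2^3 × 3 × 17
168 = 2^3 × 3 × 7
72 = 2^3 × 3^2
gcd(408, 168, 72) = 2^3 × 3 = 24.

24 minutes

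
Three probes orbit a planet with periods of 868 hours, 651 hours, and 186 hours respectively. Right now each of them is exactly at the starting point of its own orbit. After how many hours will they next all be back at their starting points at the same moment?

2604 hours

They coincide at every common multiple of the periods; the first is the LCM.
868 = 2^2 × 7 × 31
651 = 3 × 7 × 31
186 = 2 × 3 × 31
LCM(868, 651, 186) = 2^2 × 3 × 7 × 31 = 2604.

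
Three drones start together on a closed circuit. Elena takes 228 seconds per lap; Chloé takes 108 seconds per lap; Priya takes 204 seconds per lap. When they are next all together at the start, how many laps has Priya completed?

They are all back at their starting positions together after one LCM of the periods.
228 = 2^2 × 3 × 19
108 = 2^2 × 3^3
204 = 2^2 × 3 × 17
LCM(228, 108, 204) = 2^2 × 3^3 × 17 × 19 = 34884.
Laps for period 204: 34884 / 204 = 171.

171 laps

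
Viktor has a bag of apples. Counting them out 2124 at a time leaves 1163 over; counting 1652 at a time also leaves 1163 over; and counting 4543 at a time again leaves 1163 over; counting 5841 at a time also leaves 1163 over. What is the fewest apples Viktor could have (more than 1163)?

N − 1163 must be a common multiple of 2124, 1652, 4543, and 5841.
2124 = 2^2 × 3^2 × 59
1652 = 2^2 × 7 × 59
4543 = 7 × 11 × 59
5841 = 3^2 × 11 × 59
LCM(2124, 1652, 4543, 5841) = 2^2 × 3^2 × 7 × 11 × 59 = 163548.
Smallest N > 1163 is LCM + 1163 = 163548 + 1163 = 164711.

164711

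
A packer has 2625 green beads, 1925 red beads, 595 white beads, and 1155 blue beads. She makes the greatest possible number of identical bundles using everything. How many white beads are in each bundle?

17

Number of bundles = gcd(2625, 1925, 595, 1155).
2625 = 3 × 5^3 × 7
1925 = 5^2 × 7 × 11
595 = 5 × 7 × 17
1155 = 3 × 5 × 7 × 11
gcd(2625, 1925, 595, 1155) = 5 × 7 = 35.
white beads per bundle = 595 / 35 = 17.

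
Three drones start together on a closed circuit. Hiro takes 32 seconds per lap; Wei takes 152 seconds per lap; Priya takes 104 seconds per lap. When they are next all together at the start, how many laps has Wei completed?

52 laps

The first common completion time is the LCM of the periods.
32 = 2^5
152 = 2^3 × 19
104 = 2^3 × 13
LCM(32, 152, 104) = 2^5 × 13 × 19 = 7904.
Laps for period 152: 7904 / 152 = 52.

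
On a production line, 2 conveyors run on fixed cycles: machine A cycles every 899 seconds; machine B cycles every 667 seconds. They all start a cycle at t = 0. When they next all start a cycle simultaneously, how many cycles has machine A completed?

23 cycles

All finish a whole number of cycles simultaneously at t = LCM of the periods.
899 = 29 × 31
667 = 23 × 29
LCM(899, 667) = 23 × 29 × 31 = 20677.
Cycles for period 899: 20677 / 899 = 23.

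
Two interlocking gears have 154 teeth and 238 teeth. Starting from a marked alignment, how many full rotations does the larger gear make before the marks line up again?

11 rotations

The first common completion time is the LCM of the periods.
154 = 2 × 7 × 11
238 = 2 × 7 × 17
LCM(154, 238) = 2 × 7 × 11 × 17 = 2618.
Rotations for period 238: 2618 / 238 = 11.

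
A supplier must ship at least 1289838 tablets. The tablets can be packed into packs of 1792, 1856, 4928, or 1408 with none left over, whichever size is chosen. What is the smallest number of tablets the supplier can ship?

1714944

The number of tablets must be a common multiple of 1792, 1856, 4928, and 1408, so a multiple of their LCM.
1792 = 2^8 × 7
1856 = 2^6 × 29
4928 = 2^6 × 7 × 11
1408 = 2^7 × 11
LCM(1792, 1856, 4928, 1408) = 2^8 × 7 × 11 × 29 = 571648.
Smallest multiple of 571648 that is ≥ 1289838: ⌈1289838/571648⌉ × 571648 = 3 × 571648 = 1714944.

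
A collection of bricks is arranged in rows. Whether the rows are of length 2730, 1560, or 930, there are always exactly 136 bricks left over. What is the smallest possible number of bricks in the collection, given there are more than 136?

338656

N − 136 must be a common multiple of 2730, 1560, and 930.
2730 = 2 × 3 × 5 × 7 × 13
1560 = 2^3 × 3 × 5 × 13
930 = 2 × 3 × 5 × 31
LCM(2730, 1560, 930) = 2^3 × 3 × 5 × 7 × 13 × 31 = 338520.
Smallest N > 136 is LCM + 136 = 338520 + 136 = 338656.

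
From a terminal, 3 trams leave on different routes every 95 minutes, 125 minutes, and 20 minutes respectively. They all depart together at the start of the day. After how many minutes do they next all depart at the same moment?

The first simultaneous occurrence is after LCM of the individual periods.
95 = 5 × 19
125 = 5^3
20 = 2^2 × 5
LCM(95, 125, 20) = 2^2 × 5^3 × 19 = 9500.

9500 minutes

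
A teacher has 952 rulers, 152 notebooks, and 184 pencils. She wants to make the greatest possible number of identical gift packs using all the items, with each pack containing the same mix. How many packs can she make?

The pack count must divide each quantity, so the greatest is gcd(952, 152, 184).
952 = 2^3 × 7 × 17
152 = 2^3 × 19
184 = 2^3 × 23
gcd(952, 152, 184) = 2^3 = 8.

8 packs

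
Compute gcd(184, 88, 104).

8

184 = 2^3 × 23
88 = 2^3 × 11
104 = 2^3 × 13
gcd(184, 88, 104) = 2^3 = 8.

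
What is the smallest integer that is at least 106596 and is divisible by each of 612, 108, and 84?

115668

The integer must be a common multiple of 612, 108, and 84, so a multiple of their LCM.
612 = 2^2 × 3^2 × 17
108 = 2^2 × 3^3
84 = 2^2 × 3 × 7
LCM(612, 108, 84) = 2^2 × 3^3 × 7 × 17 = 12852.
Smallest multiple of 12852 that is ≥ 106596: ⌈106596/12852⌉ × 12852 = 9 × 12852 = 115668.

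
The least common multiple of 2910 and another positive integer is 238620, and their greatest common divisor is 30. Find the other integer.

gcd × lcm = product of the two integers, so the other integer is (30 × 238620) / 2910 = 2460.

2460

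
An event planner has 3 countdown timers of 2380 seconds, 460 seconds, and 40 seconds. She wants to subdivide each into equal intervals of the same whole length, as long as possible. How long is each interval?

20 seconds

The interval must divide each timer length; the longest such is the gcd.
2380 = 2^2 × 5 × 7 × 17
460 = 2^2 × 5 × 23
40 = 2^3 × 5
gcd(2380, 460, 40) = 2^2 × 5 = 20.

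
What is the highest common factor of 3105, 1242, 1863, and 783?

3105 = 3^3 × 5 × 23
1242 = 2 × 3^3 × 23
1863 = 3^4 × 23
783 = 3^3 × 29
gcd(3105, 1242, 1863, 783) = 3^3 = 27.

27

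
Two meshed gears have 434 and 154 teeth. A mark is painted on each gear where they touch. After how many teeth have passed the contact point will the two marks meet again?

4774 teeth

The first simultaneous occurrence is after LCM of the individual periods.
434 = 2 × 7 × 31
154 = 2 × 7 × 11
LCM(434, 154) = 2 × 7 × 11 × 31 = 4774.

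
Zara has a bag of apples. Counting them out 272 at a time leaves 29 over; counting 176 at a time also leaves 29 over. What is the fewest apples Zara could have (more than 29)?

N − 29 must be a common multiple of 272 and 176.
272 = 2^4 × 17
176 = 2^4 × 11
LCM(272, 176) = 2^4 × 11 × 17 = 2992.
Smallest N > 29 is LCM + 29 = 2992 + 29 = 3021.

3021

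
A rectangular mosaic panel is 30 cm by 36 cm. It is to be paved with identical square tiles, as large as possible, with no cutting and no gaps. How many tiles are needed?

30

Tile side = gcd(30, 36).
30 = 2 × 3 × 5
36 = 2^2 × 3^2
gcd(30, 36) = 2 × 3 = 6.
Tiles: (30/6) × (36/6) = 5 × 6 = 30.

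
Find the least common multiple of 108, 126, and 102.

108 = 2^2 × 3^3
126 = 2 × 3^2 × 7
102 = 2 × 3 × 17
LCM(108, 126, 102) = 2^2 × 3^3 × 7 × 17 = 12852.

12852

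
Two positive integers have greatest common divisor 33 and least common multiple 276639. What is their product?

9129087

For any two positive integers, gcd × lcm = product = 33 × 276639 = 9129087.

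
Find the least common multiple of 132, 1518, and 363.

132 = 2^2 × 3 × 11
1518 = 2 × 3 × 11 × 23
363 = 3 × 11^2
LCM(132, 1518, 363) = 2^2 × 3 × 11^2 × 23 = 33396.

33396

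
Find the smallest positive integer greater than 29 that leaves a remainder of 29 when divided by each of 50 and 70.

379

N − 29 must be a common multiple of 50 and 70.
50 = 2 × 5^2
70 = 2 × 5 × 7
LCM(50, 70) = 2 × 5^2 × 7 = 350.
Smallest N > 29 is LCM + 29 = 350 + 29 = 379.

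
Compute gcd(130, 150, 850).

130 = 2 × 5 × 13
150 = 2 × 3 × 5^2
850 = 2 × 5^2 × 17
gcd(130, 150, 850) = 2 × 5 = 10.

10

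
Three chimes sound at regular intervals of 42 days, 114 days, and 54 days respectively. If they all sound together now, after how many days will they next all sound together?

They coincide at every common multiple of the periods; the first is the LCM.
42 = 2 × 3 × 7
114 = 2 × 3 × 19
54 = 2 × 3^3
LCM(42, 114, 54) = 2 × 3^3 × 7 × 19 = 7182.

7182 days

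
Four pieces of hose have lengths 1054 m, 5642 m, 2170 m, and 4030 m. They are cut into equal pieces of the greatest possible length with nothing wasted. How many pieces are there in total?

208

Piece length = gcd(1054, 5642, 2170, 4030).
1054 = 2 × 17 × 31
5642 = 2 × 7 × 13 × 31
2170 = 2 × 5 × 7 × 31
4030 = 2 × 5 × 13 × 31
gcd(1054, 5642, 2170, 4030) = 2 × 31 = 62.
Total pieces = 1054/62 + 5642/62 + 2170/62 + 4030/62 = 17 + 91 + 35 + 65 = 208.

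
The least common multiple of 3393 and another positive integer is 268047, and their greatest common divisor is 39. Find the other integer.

gcd × lcm = product of the two integers, so the other integer is (39 × 268047) / 3393 = 3081.

3081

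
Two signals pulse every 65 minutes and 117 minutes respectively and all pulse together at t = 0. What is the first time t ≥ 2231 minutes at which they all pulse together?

2340 minutes

Joint pulses occur at multiples of LCM(65, 117).
65 = 5 × 13
117 = 3^2 × 13
LCM(65, 117) = 3^2 × 5 × 13 = 585.
Smallest multiple of 585 that is ≥ 2231: ⌈2231/585⌉ × 585 = 4 × 585 = 2340.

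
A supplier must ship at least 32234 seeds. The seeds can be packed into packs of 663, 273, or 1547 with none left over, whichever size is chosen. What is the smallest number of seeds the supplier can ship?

The number of seeds must be a common multiple of 663, 273, and 1547, so a multiple of their LCM.
663 = 3 × 13 × 17
273 = 3 × 7 × 13
1547 = 7 × 13 × 17
LCM(663, 273, 1547) = 3 × 7 × 13 × 17 = 4641.
Smallest multiple of 4641 that is ≥ 32234: ⌈32234/4641⌉ × 4641 = 7 × 4641 = 32487.

32487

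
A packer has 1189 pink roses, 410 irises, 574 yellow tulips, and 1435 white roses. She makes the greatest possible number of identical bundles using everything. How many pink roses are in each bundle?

29

Number of bundles = gcd(1189, 410, 574, 1435).
1189 = 29 × 41
410 = 2 × 5 × 41
574 = 2 × 7 × 41
1435 = 5 × 7 × 41
gcd(1189, 410, 574, 1435) = 41.
pink roses per bundle = 1189 / 41 = 29.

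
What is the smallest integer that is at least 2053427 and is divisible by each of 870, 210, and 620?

2265480

The integer must be a common multiple of 870, 210, and 620, so a multiple of their LCM.
870 = 2 × 3 × 5 × 29
210 = 2 × 3 × 5 × 7
620 = 2^2 × 5 × 31
LCM(870, 210, 620) = 2^2 × 3 × 5 × 7 × 29 × 31 = 377580.
Smallest multiple of 377580 that is ≥ 2053427: ⌈2053427/377580⌉ × 377580 = 6 × 377580 = 2265480.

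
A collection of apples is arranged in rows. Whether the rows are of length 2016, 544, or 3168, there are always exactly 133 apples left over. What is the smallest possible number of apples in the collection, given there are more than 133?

N − 133 must be a common multiple of 2016, 544, and 3168.
2016 = 2^5 × 3^2 × 7
544 = 2^5 × 17
3168 = 2^5 × 3^2 × 11
LCM(2016, 544, 3168) = 2^5 × 3^2 × 7 × 11 × 17 = 376992.
Smallest N > 133 is LCM + 133 = 376992 + 133 = 377125.

377125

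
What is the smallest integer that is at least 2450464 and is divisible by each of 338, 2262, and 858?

The integer must be a common multiple of 338, 2262, and 858, so a multiple of their LCM.
338 = 2 × 13^2
2262 = 2 × 3 × 13 × 29
858 = 2 × 3 × 11 × 13
LCM(338, 2262, 858) = 2 × 3 × 11 × 13^2 × 29 = 323466.
Smallest multiple of 323466 that is ≥ 2450464: ⌈2450464/323466⌉ × 323466 = 8 × 323466 = 2587728.

2587728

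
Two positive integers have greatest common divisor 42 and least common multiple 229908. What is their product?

For any two positive integers, gcd × lcm = product = 42 × 229908 = 9656136.

9656136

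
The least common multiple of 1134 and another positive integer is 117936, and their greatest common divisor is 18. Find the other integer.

1872

gcd × lcm = product of the two integers, so the other integer is (18 × 117936) / 1134 = 1872.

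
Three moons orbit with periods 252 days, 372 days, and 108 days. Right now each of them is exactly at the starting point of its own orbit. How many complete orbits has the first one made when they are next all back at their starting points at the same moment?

93 orbits

They are all back at their starting positions together after one LCM of the periods.
252 = 2^2 × 3^2 × 7
372 = 2^2 × 3 × 31
108 = 2^2 × 3^3
LCM(252, 372, 108) = 2^2 × 3^3 × 7 × 31 = 23436.
Orbits for period 252: 23436 / 252 = 93.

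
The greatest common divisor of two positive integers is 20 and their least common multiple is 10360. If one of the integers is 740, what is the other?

280

For two integers, gcd × lcm = product, so the other is (20 × 10360) / 740 = 207200 / 740 = 280.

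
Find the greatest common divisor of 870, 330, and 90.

870 = 2 × 3 × 5 × 29
330 = 2 × 3 × 5 × 11
90 = 2 × 3^2 × 5
gcd(870, 330, 90) = 2 × 3 × 5 = 30.

30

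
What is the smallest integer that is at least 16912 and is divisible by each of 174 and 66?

The integer must be a common multiple of 174 and 66, so a multiple of their LCM.
174 = 2 × 3 × 29
66 = 2 × 3 × 11
LCM(174, 66) = 2 × 3 × 11 × 29 = 1914.
Smallest multiple of 1914 that is ≥ 16912: ⌈16912/1914⌉ × 1914 = 9 × 1914 = 17226.

17226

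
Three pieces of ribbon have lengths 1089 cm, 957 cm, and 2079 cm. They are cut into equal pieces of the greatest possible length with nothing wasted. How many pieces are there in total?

125

Piece length = gcd(1089, 957, 2079).
1089 = 3^2 × 11^2
957 = 3 × 11 × 29
2079 = 3^3 × 7 × 11
gcd(1089, 957, 2079) = 3 × 11 = 33.
Total pieces = 1089/33 + 957/33 + 2079/33 = 33 + 29 + 63 = 125.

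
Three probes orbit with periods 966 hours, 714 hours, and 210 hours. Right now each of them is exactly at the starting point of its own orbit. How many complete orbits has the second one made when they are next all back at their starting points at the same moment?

They are all back at their starting positions together after one LCM of the periods.
966 = 2 × 3 × 7 × 23
714 = 2 × 3 × 7 × 17
210 = 2 × 3 × 5 × 7
LCM(966, 714, 210) = 2 × 3 × 5 × 7 × 17 × 23 = 82110.
Orbits for period 714: 82110 / 714 = 115.

115 orbits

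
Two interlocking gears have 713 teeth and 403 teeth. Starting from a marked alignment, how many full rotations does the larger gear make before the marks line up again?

All finish a whole number of cycles simultaneously at t = LCM of the periods.
713 = 23 × 31
403 = 13 × 31
LCM(713, 403) = 13 × 23 × 31 = 9269.
Rotations for period 713: 9269 / 713 = 13.

13 rotations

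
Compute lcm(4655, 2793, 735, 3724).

4655 = 5 × 7^2 × 19
2793 = 3 × 7^2 × 19
735 = 3 × 5 × 7^2
3724 = 2^2 × 7^2 × 19
LCM(4655, 2793, 735, 3724) = 2^2 × 3 × 5 × 7^2 × 19 = 55860.

55860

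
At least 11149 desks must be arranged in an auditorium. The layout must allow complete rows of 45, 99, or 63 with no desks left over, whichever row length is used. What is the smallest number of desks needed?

13860

The number of desks must be a common multiple of 45, 99, and 63, so a multiple of their LCM.
45 = 3^2 × 5
99 = 3^2 × 11
63 = 3^2 × 7
LCM(45, 99, 63) = 3^2 × 5 × 7 × 11 = 3465.
Smallest multiple of 3465 that is ≥ 11149: ⌈11149/3465⌉ × 3465 = 4 × 3465 = 13860.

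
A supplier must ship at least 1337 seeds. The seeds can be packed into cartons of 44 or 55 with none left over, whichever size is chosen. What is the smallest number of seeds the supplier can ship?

1540

The number of seeds must be a common multiple of 44 and 55, so a multiple of their LCM.
44 = 2^2 × 11
55 = 5 × 11
LCM(44, 55) = 2^2 × 5 × 11 = 220.
Smallest multiple of 220 that is ≥ 1337: ⌈1337/220⌉ × 220 = 7 × 220 = 1540.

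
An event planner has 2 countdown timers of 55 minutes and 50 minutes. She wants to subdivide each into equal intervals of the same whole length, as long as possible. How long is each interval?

5 minutes

The interval must divide each timer length; the longest such is the gcd.
55 = 5 × 11
50 = 2 × 5^2
gcd(55, 50) = 5.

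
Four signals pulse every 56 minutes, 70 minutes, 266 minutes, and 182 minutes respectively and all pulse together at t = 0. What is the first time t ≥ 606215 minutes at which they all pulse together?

622440 minutes

Joint pulses occur at multiples of LCM(56, 70, 266, 182).
56 = 2^3 × 7
70 = 2 × 5 × 7
266 = 2 × 7 × 19
182 = 2 × 7 × 13
LCM(56, 70, 266, 182) = 2^3 × 5 × 7 × 13 × 19 = 69160.
Smallest multiple of 69160 that is ≥ 606215: ⌈606215/69160⌉ × 69160 = 9 × 69160 = 622440.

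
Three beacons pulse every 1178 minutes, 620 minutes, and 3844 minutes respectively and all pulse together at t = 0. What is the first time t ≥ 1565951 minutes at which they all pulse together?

1825900 minutes

Joint pulses occur at multiples of LCM(1178, 620, 3844).
1178 = 2 × 19 × 31
620 = 2^2 × 5 × 31
3844 = 2^2 × 31^2
LCM(1178, 620, 3844) = 2^2 × 5 × 19 × 31^2 = 365180.
Smallest multiple of 365180 that is ≥ 1565951: ⌈1565951/365180⌉ × 365180 = 5 × 365180 = 1825900.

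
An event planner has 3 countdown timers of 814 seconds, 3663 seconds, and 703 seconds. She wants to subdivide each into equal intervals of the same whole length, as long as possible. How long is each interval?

The interval must divide each timer length; the longest such is the gcd.
814 = 2 × 11 × 37
3663 = 3^2 × 11 × 37
703 = 19 × 37
gcd(814, 3663, 703) = 37.

37 seconds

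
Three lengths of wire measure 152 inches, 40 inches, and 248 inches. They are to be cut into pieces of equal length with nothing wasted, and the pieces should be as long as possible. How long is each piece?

8 inches

Each piece length must divide every original length, so the longest possible is gcd(152, 40, 248).
152 = 2^3 × 19
40 = 2^3 × 5
248 = 2^3 × 31
gcd(152, 40, 248) = 2^3 = 8.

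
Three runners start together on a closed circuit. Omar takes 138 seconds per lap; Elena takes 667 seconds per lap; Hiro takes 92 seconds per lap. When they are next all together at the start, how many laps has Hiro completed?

87 laps

The first common completion time is the LCM of the periods.
138 = 2 × 3 × 23
667 = 23 × 29
92 = 2^2 × 23
LCM(138, 667, 92) = 2^2 × 3 × 23 × 29 = 8004.
Laps for period 92: 8004 / 92 = 87.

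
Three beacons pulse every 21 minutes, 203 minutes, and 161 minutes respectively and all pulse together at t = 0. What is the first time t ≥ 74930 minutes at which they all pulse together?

84042 minutes

Joint pulses occur at multiples of LCM(21, 203, 161).
21 = 3 × 7
203 = 7 × 29
161 = 7 × 23
LCM(21, 203, 161) = 3 × 7 × 23 × 29 = 14007.
Smallest multiple of 14007 that is ≥ 74930: ⌈74930/14007⌉ × 14007 = 6 × 14007 = 84042.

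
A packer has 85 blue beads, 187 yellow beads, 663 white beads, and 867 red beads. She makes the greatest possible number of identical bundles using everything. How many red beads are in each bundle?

Number of bundles = gcd(85, 187, 663, 867).
85 = 5 × 17
187 = 11 × 17
663 = 3 × 13 × 17
867 = 3 × 17^2
gcd(85, 187, 663, 867) = 17.
red beads per bundle = 867 / 17 = 51.

51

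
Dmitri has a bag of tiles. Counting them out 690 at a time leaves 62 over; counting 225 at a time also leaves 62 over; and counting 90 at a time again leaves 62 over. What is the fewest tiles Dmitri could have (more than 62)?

N − 62 must be a common multiple of 690, 225, and 90.
690 = 2 × 3 × 5 × 23
225 = 3^2 × 5^2
90 = 2 × 3^2 × 5
LCM(690, 225, 90) = 2 × 3^2 × 5^2 × 23 = 10350.
Smallest N > 62 is LCM + 62 = 10350 + 62 = 10412.

10412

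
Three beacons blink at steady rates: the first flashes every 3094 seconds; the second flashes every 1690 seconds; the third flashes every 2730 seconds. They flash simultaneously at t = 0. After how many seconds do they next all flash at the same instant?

The first simultaneous occurrence is after LCM of the individual periods.
3094 = 2 × 7 × 13 × 17
1690 = 2 × 5 × 13^2
2730 = 2 × 3 × 5 × 7 × 13
LCM(3094, 1690, 2730) = 2 × 3 × 5 × 7 × 13^2 × 17 = 603330.

603330 seconds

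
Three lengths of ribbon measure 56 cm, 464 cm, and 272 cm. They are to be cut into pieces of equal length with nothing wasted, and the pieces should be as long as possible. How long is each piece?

8 cm

Each piece length must divide every original length, so the longest possible is gcd(56, 464, 272).
56 = 2^3 × 7
464 = 2^4 × 29
272 = 2^4 × 17
gcd(56, 464, 272) = 2^3 = 8.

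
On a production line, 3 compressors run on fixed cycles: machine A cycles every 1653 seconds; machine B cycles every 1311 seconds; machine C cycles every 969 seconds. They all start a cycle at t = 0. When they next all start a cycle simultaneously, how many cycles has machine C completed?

All finish a whole number of cycles simultaneously at t = LCM of the periods.
1653 = 3 × 19 × 29
1311 = 3 × 19 × 23
969 = 3 × 17 × 19
LCM(1653, 1311, 969) = 3 × 17 × 19 × 23 × 29 = 646323.
Cycles for period 969: 646323 / 969 = 667.

667 cycles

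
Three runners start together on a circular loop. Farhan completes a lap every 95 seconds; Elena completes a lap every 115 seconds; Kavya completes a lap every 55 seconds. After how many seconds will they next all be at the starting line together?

They coincide at every common multiple of the periods; the first is the LCM.
95 = 5 × 19
115 = 5 × 23
55 = 5 × 11
LCM(95, 115, 55) = 5 × 11 × 19 × 23 = 24035.

24035 seconds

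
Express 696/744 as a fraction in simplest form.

696 = 2^3 × 3 × 29
744 = 2^3 × 3 × 31
gcd(696, 744) = 2^3 × 3 = 24.
Divide numerator and denominator by 24: 696/744 = 29/31.

29/31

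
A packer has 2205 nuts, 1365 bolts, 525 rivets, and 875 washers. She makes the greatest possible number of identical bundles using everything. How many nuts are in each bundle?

Number of bundles = gcd(2205, 1365, 525, 875).
2205 = 3^2 × 5 × 7^2
1365 = 3 × 5 × 7 × 13
525 = 3 × 5^2 × 7
875 = 5^3 × 7
gcd(2205, 1365, 525, 875) = 5 × 7 = 35.
nuts per bundle = 2205 / 35 = 63.

63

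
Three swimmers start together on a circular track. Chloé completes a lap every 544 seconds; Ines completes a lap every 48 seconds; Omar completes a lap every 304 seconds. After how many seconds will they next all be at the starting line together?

31008 seconds

We need the least common multiple of the intervals.
544 = 2^5 × 17
48 = 2^4 × 3
304 = 2^4 × 19
LCM(544, 48, 304) = 2^5 × 3 × 17 × 19 = 31008.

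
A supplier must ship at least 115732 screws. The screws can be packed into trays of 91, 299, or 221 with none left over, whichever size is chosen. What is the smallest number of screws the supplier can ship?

The number of screws must be a common multiple of 91, 299, and 221, so a multiple of their LCM.
91 = 7 × 13
299 = 13 × 23
221 = 13 × 17
LCM(91, 299, 221) = 7 × 13 × 17 × 23 = 35581.
Smallest multiple of 35581 that is ≥ 115732: ⌈115732/35581⌉ × 35581 = 4 × 35581 = 142324.

142324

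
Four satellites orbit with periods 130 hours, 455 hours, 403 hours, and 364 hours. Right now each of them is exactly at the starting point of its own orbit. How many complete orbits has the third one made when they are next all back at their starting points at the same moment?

140 orbits

The first common completion time is the LCM of the periods.
130 = 2 × 5 × 13
455 = 5 × 7 × 13
403 = 13 × 31
364 = 2^2 × 7 × 13
LCM(130, 455, 403, 364) = 2^2 × 5 × 7 × 13 × 31 = 56420.
Orbits for period 403: 56420 / 403 = 140.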